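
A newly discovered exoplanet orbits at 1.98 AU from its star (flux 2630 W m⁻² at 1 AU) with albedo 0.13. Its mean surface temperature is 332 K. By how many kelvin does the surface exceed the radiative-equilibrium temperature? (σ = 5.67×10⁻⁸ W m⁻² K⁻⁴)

ΔT ≈ 106.8 K

S = 2630/1.98² = 670.8 W m⁻².
T_eq = [S(1−A)/(4σ)]^(1/4) = [670.8×0.87/(4×5.67×10⁻⁸)]^(1/4) = 225.2 K.
ΔT = T_surf − T_eq = 332 − 225.2.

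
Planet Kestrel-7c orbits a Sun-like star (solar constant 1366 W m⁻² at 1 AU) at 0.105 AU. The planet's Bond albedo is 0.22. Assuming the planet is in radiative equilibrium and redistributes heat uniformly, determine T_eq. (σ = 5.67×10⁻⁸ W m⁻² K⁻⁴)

T_eq ≈ 808 K

Flux at 0.105 AU: S = 1366/0.105² = 1.24×10⁵ W m⁻².
Energy balance: absorbed = emitted ⇒ πR²·S(1−A) = 4πR²·σT_eq⁴, so T_eq⁴ = S(1−A)/(4σ).
T_eq = [1.24×10⁵ × 0.78 / (4 × 5.67×10⁻⁸)]^(1/4) = (4.26×10¹¹)^(1/4) = 808 K.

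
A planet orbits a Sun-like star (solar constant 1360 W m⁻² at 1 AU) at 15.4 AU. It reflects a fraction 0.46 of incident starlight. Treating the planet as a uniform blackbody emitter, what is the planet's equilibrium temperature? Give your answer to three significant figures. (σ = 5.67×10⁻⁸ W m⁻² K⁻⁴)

T_eq ≈ 60.8 K

Flux at 15.4 AU: S = 1360/15.4² = 5.73 W m⁻².
Energy balance: absorbed = emitted ⇒ πR²·S(1−A) = 4πR²·σT_eq⁴, so T_eq⁴ = S(1−A)/(4σ).
T_eq = [5.73 × 0.54 / (4 × 5.67×10⁻⁸)]^(1/4) = (1.37×10⁷)^(1/4) = 60.8 K.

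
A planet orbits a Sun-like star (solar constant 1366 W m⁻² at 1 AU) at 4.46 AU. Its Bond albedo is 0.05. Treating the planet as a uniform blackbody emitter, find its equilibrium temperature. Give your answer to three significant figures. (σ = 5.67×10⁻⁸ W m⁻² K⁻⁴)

Flux at 4.46 AU: S = 1366/4.46² = 68.7 W m⁻².
Energy balance: absorbed = emitted ⇒ πR²·S(1−A) = 4πR²·σT_eq⁴, so T_eq⁴ = S(1−A)/(4σ).
T_eq = [68.7 × 0.95 / (4 × 5.67×10⁻⁸)]^(1/4) = (2.88×10⁸)^(1/4) = 130 K.

T_eq ≈ 130 K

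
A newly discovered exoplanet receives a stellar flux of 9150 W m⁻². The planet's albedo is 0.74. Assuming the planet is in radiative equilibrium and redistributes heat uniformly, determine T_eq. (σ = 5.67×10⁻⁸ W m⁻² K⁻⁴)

T_eq ≈ 320 K

Energy balance: absorbed = emitted ⇒ πR²·S(1−A) = 4πR²·σT_eq⁴, so T_eq⁴ = S(1−A)/(4σ).
T_eq = [9150 × 0.26 / (4 × 5.67×10⁻⁸)]^(1/4) = (1.05×10¹⁰)^(1/4) = 320 K.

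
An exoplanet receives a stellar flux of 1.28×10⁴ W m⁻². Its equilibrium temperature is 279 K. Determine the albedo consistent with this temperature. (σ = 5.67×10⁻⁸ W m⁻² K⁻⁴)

A ≈ 0.89

From T_eq⁴ = S(1−A)/(4σ): 1−A = 4σT_eq⁴/S.
1−A = 4 × 5.67×10⁻⁸ × (279)⁴ / 1.28×10⁴ = 0.107.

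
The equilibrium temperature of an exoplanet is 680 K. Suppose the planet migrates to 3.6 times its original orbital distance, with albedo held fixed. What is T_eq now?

T_eq ∝ L^(1/4) · d^(−1/2).
T′ = 680 / 3.6^(1/2) = 358 K.

T_eq ≈ 358 K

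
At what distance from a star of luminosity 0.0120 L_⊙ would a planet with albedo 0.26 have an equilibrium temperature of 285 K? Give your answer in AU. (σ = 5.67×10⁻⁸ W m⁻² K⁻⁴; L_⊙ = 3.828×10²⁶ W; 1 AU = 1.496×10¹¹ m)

d ≈ 0.0899 AU

L = 0.0120 × 3.828×10²⁶ = 4.59×10²⁴ W.
From T_eq⁴ = L(1−A)/(16πσd²): d = √[L(1−A)/(16πσT_eq⁴)].
d = √[4.59×10²⁴ × 0.74 / (16π × 5.67×10⁻⁸ × (285)⁴)] = 1.34×10¹⁰ m = 0.0899 AU.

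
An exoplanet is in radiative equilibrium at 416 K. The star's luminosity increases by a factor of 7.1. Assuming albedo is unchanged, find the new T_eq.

T_eq ≈ 679 K

T_eq ∝ L^(1/4) · d^(−1/2).
T′ = 416 × 7.1^(1/4) = 679 K.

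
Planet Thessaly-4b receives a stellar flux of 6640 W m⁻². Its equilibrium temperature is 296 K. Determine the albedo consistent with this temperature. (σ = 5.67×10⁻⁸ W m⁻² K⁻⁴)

From T_eq⁴ = S(1−A)/(4σ): 1−A = 4σT_eq⁴/S.
1−A = 4 × 5.67×10⁻⁸ × (296)⁴ / 6640 = 0.262.

A ≈ 0.74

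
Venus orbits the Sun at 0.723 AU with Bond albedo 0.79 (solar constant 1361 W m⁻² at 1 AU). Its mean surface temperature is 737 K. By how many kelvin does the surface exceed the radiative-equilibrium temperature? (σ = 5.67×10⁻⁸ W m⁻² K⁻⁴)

ΔT ≈ 515.4 K

S = 1361/0.723² = 2604 W m⁻².
T_eq = [S(1−A)/(4σ)]^(1/4) = [2604×0.21/(4×5.67×10⁻⁸)]^(1/4) = 221.6 K.
ΔT = T_surf − T_eq = 737 − 221.6.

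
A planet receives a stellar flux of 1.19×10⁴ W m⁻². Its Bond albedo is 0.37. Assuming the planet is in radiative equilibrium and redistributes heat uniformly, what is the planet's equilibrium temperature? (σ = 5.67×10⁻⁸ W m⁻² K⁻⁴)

T_eq ≈ 426 K

Energy balance: absorbed = emitted ⇒ πR²·S(1−A) = 4πR²·σT_eq⁴, so T_eq⁴ = S(1−A)/(4σ).
T_eq = [1.19×10⁴ × 0.63 / (4 × 5.67×10⁻⁸)]^(1/4) = (3.31×10¹⁰)^(1/4) = 426 K.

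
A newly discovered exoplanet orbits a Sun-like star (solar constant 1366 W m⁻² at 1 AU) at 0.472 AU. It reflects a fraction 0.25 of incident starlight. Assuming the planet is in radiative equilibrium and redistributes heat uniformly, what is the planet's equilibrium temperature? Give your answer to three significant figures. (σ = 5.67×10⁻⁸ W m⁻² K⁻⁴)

T_eq ≈ 377 K

Flux at 0.472 AU: S = 1366/0.472² = 6130 W m⁻².
Energy balance: absorbed = emitted ⇒ πR²·S(1−A) = 4πR²·σT_eq⁴, so T_eq⁴ = S(1−A)/(4σ).
T_eq = [6130 × 0.75 / (4 × 5.67×10⁻⁸)]^(1/4) = (2.03×10¹⁰)^(1/4) = 377 K.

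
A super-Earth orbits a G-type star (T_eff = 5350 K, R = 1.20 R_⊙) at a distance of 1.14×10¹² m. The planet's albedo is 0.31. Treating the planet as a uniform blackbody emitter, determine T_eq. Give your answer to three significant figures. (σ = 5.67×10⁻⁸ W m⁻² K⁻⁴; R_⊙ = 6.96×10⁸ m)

T_eq ≈ 93.3 K

R_⋆ = 1.20 × 6.96×10⁸ = 8.35×10⁸ m.
L = 4πR_⋆²σT_⋆⁴ = 4π(8.35×10⁸)² × 5.67×10⁻⁸ × (5350)⁴ = 4.07×10²⁶ W.
S = L/(4πd²) = 24.9 W m⁻².
Energy balance: absorbed = emitted ⇒ πR²·S(1−A) = 4πR²·σT_eq⁴, so T_eq⁴ = S(1−A)/(4σ).
T_eq = [24.9 × 0.69 / (4 × 5.67×10⁻⁸)]^(1/4) = (7.59×10⁷)^(1/4) = 93.3 K.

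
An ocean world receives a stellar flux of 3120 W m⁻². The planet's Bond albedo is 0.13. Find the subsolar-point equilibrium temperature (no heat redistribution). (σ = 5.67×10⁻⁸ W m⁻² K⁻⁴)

At the subsolar point the surface absorbs S(1−A) and emits σT⁴ per unit area — no factor of 4, since only the local patch is in balance.
T = [3120 × 0.87 / 5.67×10⁻⁸]^(1/4) = (4.79×10¹⁰)^(1/4) = 468 K.

T_ss ≈ 468 K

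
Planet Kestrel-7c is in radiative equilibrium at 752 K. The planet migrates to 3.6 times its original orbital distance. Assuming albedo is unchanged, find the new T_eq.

T_eq ≈ 396 K

T_eq ∝ L^(1/4) · d^(−1/2).
T′ = 752 / 3.6^(1/2) = 396 K.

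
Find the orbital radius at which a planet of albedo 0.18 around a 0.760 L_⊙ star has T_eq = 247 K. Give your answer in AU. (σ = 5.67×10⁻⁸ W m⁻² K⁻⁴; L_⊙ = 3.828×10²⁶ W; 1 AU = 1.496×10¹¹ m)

L = 0.760 × 3.828×10²⁶ = 2.91×10²⁶ W.
From T_eq⁴ = L(1−A)/(16πσd²): d = √[L(1−A)/(16πσT_eq⁴)].
d = √[2.91×10²⁶ × 0.82 / (16π × 5.67×10⁻⁸ × (247)⁴)] = 1.50×10¹¹ m = 1.00 AU.

d ≈ 1.00 AU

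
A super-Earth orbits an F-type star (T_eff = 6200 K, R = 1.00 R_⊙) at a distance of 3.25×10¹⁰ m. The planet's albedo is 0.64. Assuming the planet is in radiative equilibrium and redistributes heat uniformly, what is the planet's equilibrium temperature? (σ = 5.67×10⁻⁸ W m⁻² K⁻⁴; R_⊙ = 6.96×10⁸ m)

T_eq ≈ 497 K

R_⋆ = 1.00 × 6.96×10⁸ = 6.96×10⁸ m.
L = 4πR_⋆²σT_⋆⁴ = 4π(6.96×10⁸)² × 5.67×10⁻⁸ × (6200)⁴ = 5.10×10²⁶ W.
S = L/(4πd²) = 3.84×10⁴ W m⁻².
Energy balance: absorbed = emitted ⇒ πR²·S(1−A) = 4πR²·σT_eq⁴, so T_eq⁴ = S(1−A)/(4σ).
T_eq = [3.84×10⁴ × 0.36 / (4 × 5.67×10⁻⁸)]^(1/4) = (6.10×10¹⁰)^(1/4) = 497 K.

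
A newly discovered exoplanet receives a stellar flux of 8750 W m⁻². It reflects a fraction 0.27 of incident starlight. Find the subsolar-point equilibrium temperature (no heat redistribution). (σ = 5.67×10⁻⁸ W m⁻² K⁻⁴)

At the subsolar point the surface absorbs S(1−A) and emits σT⁴ per unit area — no factor of 4, since only the local patch is in balance.
T = [8750 × 0.73 / 5.67×10⁻⁸]^(1/4) = (1.13×10¹¹)^(1/4) = 579 K.

T_ss ≈ 579 K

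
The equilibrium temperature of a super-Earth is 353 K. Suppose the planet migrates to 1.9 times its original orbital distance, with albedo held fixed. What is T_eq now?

T_eq ∝ L^(1/4) · d^(−1/2).
T′ = 353 / 1.9^(1/2) = 256 K.

T_eq ≈ 256 K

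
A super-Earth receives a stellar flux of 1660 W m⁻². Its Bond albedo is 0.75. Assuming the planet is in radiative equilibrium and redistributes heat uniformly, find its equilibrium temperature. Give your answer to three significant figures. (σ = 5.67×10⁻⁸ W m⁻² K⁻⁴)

T_eq ≈ 207 K

Energy balance: absorbed = emitted ⇒ πR²·S(1−A) = 4πR²·σT_eq⁴, so T_eq⁴ = S(1−A)/(4σ).
T_eq = [1660 × 0.25 / (4 × 5.67×10⁻⁸)]^(1/4) = (1.83×10⁹)^(1/4) = 207 K.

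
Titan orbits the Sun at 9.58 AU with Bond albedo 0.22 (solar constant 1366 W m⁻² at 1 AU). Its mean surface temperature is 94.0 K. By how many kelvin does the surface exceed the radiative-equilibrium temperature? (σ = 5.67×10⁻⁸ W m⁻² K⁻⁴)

ΔT ≈ 9.4 K

S = 1366/9.58² = 14.88 W m⁻².
T_eq = [S(1−A)/(4σ)]^(1/4) = [14.88×0.78/(4×5.67×10⁻⁸)]^(1/4) = 84.6 K.
ΔT = T_surf − T_eq = 94 − 84.6.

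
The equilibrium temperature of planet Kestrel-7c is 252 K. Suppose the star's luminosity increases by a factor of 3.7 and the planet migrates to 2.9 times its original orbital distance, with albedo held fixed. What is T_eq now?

T_eq ∝ L^(1/4) · d^(−1/2).
T′ = 252 × 3.7^(1/4) / 2.9^(1/2) = 205 K.

T_eq ≈ 205 K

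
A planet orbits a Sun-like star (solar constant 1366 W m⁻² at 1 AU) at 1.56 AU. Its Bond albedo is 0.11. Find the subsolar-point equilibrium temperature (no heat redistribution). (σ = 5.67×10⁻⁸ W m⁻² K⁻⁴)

T_ss ≈ 306 K

Flux at 1.56 AU: S = 1366/1.56² = 561 W m⁻².
At the subsolar point the surface absorbs S(1−A) and emits σT⁴ per unit area — no factor of 4, since only the local patch is in balance.
T = [561 × 0.89 / 5.67×10⁻⁸]^(1/4) = (8.81×10⁹)^(1/4) = 306 K.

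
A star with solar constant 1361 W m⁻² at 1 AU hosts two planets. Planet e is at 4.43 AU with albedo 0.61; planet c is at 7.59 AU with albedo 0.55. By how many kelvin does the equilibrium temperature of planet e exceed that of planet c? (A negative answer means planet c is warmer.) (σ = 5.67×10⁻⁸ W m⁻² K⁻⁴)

T_eq = [S₀(1−A)/(4σd²)]^(1/4), so T ∝ (1−A)^(1/4) / √d.
T₁ = [1361×0.39/(4×5.67×10⁻⁸×4.43²)]^(1/4) = 104.50 K.
T₂ = [1361×0.45/(4×5.67×10⁻⁸×7.59²)]^(1/4) = 82.74 K.

ΔT ≈ 21.8 K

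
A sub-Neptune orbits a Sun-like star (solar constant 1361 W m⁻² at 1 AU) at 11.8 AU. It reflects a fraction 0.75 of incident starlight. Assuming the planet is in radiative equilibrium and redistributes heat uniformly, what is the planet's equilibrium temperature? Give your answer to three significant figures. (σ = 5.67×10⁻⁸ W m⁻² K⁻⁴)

Flux at 11.8 AU: S = 1361/11.8² = 9.77 W m⁻².
Energy balance: absorbed = emitted ⇒ πR²·S(1−A) = 4πR²·σT_eq⁴, so T_eq⁴ = S(1−A)/(4σ).
T_eq = [9.77 × 0.25 / (4 × 5.67×10⁻⁸)]^(1/4) = (1.08×10⁷)^(1/4) = 57.3 K.

T_eq ≈ 57.3 K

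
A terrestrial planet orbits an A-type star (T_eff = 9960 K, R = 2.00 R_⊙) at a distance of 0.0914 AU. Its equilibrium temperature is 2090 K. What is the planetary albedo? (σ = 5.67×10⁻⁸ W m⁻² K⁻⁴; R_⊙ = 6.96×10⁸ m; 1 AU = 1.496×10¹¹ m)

A ≈ 0.25

R_⋆ = 2.00 × 6.96×10⁸ = 1.39×10⁹ m.
d = 0.0914 AU = 1.37×10¹⁰ m.
L = 4πR_⋆²σT_⋆⁴ = 4π(1.39×10⁹)² × 5.67×10⁻⁸ × (9960)⁴ = 1.36×10²⁸ W.
S = L/(4πd²) = 5.78×10⁶ W m⁻².
From T_eq⁴ = S(1−A)/(4σ): 1−A = 4σT_eq⁴/S.
1−A = 4 × 5.67×10⁻⁸ × (2090)⁴ / 5.78×10⁶ = 0.748.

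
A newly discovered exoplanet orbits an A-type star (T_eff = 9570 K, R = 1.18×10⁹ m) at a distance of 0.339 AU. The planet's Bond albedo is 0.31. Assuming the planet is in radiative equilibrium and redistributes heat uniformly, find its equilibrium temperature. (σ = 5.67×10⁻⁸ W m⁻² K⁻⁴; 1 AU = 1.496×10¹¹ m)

T_eq ≈ 941 K

d = 0.339 AU = 5.07×10¹⁰ m.
L = 4πR_⋆²σT_⋆⁴ = 4π(1.18×10⁹)² × 5.67×10⁻⁸ × (9570)⁴ = 8.32×10²⁷ W.
S = L/(4πd²) = 2.57×10⁵ W m⁻².
Energy balance: absorbed = emitted ⇒ πR²·S(1−A) = 4πR²·σT_eq⁴, so T_eq⁴ = S(1−A)/(4σ).
T_eq = [2.57×10⁵ × 0.69 / (4 × 5.67×10⁻⁸)]^(1/4) = (7.83×10¹¹)^(1/4) = 941 K.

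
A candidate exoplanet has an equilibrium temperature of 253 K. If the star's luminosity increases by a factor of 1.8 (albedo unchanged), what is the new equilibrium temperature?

T_eq ∝ L^(1/4) · d^(−1/2).
T′ = 253 × 1.8^(1/4) = 293 K.

T_eq ≈ 293 K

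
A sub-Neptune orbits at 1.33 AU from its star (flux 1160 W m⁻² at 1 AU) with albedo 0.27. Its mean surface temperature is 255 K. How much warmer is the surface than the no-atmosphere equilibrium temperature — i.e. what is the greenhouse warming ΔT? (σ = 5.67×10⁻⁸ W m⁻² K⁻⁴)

ΔT ≈ 40.7 K

S = 1160/1.33² = 655.8 W m⁻².
T_eq = [S(1−A)/(4σ)]^(1/4) = [655.8×0.73/(4×5.67×10⁻⁸)]^(1/4) = 214.3 K.
ΔT = T_surf − T_eq = 255 − 214.3.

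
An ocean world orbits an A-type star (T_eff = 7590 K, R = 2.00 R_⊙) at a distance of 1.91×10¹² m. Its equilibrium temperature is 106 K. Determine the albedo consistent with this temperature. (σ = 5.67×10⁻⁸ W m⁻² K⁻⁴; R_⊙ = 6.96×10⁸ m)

R_⋆ = 2.00 × 6.96×10⁸ = 1.39×10⁹ m.
L = 4πR_⋆²σT_⋆⁴ = 4π(1.39×10⁹)² × 5.67×10⁻⁸ × (7590)⁴ = 4.58×10²⁷ W.
S = L/(4πd²) = 99.9 W m⁻².
From T_eq⁴ = S(1−A)/(4σ): 1−A = 4σT_eq⁴/S.
1−A = 4 × 5.67×10⁻⁸ × (106)⁴ / 99.9 = 0.286.

A ≈ 0.71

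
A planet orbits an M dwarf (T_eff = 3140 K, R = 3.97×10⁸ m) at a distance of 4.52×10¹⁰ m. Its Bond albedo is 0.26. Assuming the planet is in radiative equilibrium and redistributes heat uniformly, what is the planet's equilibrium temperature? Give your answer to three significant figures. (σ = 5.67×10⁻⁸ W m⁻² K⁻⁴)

L = 4πR_⋆²σT_⋆⁴ = 4π(3.97×10⁸)² × 5.67×10⁻⁸ × (3140)⁴ = 1.09×10²⁵ W.
S = L/(4πd²) = 425 W m⁻².
Energy balance: absorbed = emitted ⇒ πR²·S(1−A) = 4πR²·σT_eq⁴, so T_eq⁴ = S(1−A)/(4σ).
T_eq = [425 × 0.74 / (4 × 5.67×10⁻⁸)]^(1/4) = (1.39×10⁹)^(1/4) = 193 K.

T_eq ≈ 193 K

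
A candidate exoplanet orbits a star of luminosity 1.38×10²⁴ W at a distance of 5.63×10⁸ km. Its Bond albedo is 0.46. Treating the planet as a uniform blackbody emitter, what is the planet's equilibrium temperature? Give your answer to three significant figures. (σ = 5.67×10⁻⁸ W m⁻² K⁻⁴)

d = 5.63×10⁸ km = 5.63×10¹¹ m.
Flux: S = L/(4πd²) = 1.38×10²⁴/(4π×(5.63×10¹¹)²) = 0.346 W m⁻².
Energy balance: absorbed = emitted ⇒ πR²·S(1−A) = 4πR²·σT_eq⁴, so T_eq⁴ = S(1−A)/(4σ).
T_eq = [0.346 × 0.54 / (4 × 5.67×10⁻⁸)]^(1/4) = (8.25×10⁵)^(1/4) = 30.1 K.

T_eq ≈ 30.1 K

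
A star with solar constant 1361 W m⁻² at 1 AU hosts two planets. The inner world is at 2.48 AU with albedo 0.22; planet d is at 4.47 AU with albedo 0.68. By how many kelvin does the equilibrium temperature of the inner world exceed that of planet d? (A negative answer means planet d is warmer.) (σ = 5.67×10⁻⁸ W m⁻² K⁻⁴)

T_eq = [S₀(1−A)/(4σd²)]^(1/4), so T ∝ (1−A)^(1/4) / √d.
T₁ = [1361×0.78/(4×5.67×10⁻⁸×2.48²)]^(1/4) = 166.09 K.
T₂ = [1361×0.32/(4×5.67×10⁻⁸×4.47²)]^(1/4) = 99.01 K.

ΔT ≈ 67.1 K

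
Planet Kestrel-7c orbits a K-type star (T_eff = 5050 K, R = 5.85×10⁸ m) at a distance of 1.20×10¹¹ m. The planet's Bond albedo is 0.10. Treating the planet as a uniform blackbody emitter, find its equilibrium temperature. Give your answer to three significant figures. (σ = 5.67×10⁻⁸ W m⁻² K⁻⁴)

L = 4πR_⋆²σT_⋆⁴ = 4π(5.85×10⁸)² × 5.67×10⁻⁸ × (5050)⁴ = 1.59×10²⁶ W.
S = L/(4πd²) = 876 W m⁻².
Energy balance: absorbed = emitted ⇒ πR²·S(1−A) = 4πR²·σT_eq⁴, so T_eq⁴ = S(1−A)/(4σ).
T_eq = [876 × 0.90 / (4 × 5.67×10⁻⁸)]^(1/4) = (3.48×10⁹)^(1/4) = 243 K.

T_eq ≈ 243 K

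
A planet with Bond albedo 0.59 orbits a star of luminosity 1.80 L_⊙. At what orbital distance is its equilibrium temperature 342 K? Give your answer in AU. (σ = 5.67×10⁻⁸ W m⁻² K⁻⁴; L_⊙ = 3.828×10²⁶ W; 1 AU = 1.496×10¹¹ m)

L = 1.80 × 3.828×10²⁶ = 6.89×10²⁶ W.
From T_eq⁴ = L(1−A)/(16πσd²): d = √[L(1−A)/(16πσT_eq⁴)].
d = √[6.89×10²⁶ × 0.41 / (16π × 5.67×10⁻⁸ × (342)⁴)] = 8.51×10¹⁰ m = 0.569 AU.

d ≈ 0.569 AU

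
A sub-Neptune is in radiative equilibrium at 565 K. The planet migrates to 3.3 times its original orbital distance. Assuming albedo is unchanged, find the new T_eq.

T_eq ∝ L^(1/4) · d^(−1/2).
T′ = 565 / 3.3^(1/2) = 311 K.

T_eq ≈ 311 K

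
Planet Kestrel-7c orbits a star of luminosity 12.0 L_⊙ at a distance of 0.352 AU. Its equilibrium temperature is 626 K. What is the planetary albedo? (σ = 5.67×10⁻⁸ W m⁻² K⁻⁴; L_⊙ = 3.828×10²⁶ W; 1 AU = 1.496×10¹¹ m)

A ≈ 0.74

d = 0.352 AU = 5.27×10¹⁰ m.
L = 12.0 × 3.828×10²⁶ = 4.59×10²⁷ W.
Flux: S = L/(4πd²) = 4.59×10²⁷/(4π×(5.27×10¹⁰)²) = 1.32×10⁵ W m⁻².
From T_eq⁴ = S(1−A)/(4σ): 1−A = 4σT_eq⁴/S.
1−A = 4 × 5.67×10⁻⁸ × (626)⁴ / 1.32×10⁵ = 0.264.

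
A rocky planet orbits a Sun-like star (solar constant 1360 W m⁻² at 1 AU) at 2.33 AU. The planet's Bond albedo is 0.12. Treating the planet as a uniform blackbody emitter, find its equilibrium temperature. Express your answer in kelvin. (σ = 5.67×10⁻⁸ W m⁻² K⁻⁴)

T_eq ≈ 177 K

Flux at 2.33 AU: S = 1360/2.33² = 251 W m⁻².
Energy balance: absorbed = emitted ⇒ πR²·S(1−A) = 4πR²·σT_eq⁴, so T_eq⁴ = S(1−A)/(4σ).
T_eq = [251 × 0.88 / (4 × 5.67×10⁻⁸)]^(1/4) = (9.72×10⁸)^(1/4) = 177 K.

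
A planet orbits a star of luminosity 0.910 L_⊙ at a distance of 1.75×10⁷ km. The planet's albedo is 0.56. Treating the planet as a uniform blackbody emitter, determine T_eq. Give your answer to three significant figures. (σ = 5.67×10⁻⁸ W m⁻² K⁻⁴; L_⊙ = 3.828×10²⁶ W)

d = 1.75×10⁷ km = 1.75×10¹⁰ m.
L = 0.910 × 3.828×10²⁶ = 3.48×10²⁶ W.
Flux: S = L/(4πd²) = 3.48×10²⁶/(4π×(1.75×10¹⁰)²) = 9.05×10⁴ W m⁻².
Energy balance: absorbed = emitted ⇒ πR²·S(1−A) = 4πR²·σT_eq⁴, so T_eq⁴ = S(1−A)/(4σ).
T_eq = [9.05×10⁴ × 0.44 / (4 × 5.67×10⁻⁸)]^(1/4) = (1.76×10¹¹)^(1/4) = 647 K.

T_eq ≈ 647 K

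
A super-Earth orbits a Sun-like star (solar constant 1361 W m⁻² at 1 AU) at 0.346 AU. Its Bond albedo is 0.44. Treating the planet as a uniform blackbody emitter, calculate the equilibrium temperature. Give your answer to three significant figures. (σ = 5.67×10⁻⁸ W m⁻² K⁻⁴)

T_eq ≈ 409 K

Flux at 0.346 AU: S = 1361/0.346² = 1.14×10⁴ W m⁻².
Energy balance: absorbed = emitted ⇒ πR²·S(1−A) = 4πR²·σT_eq⁴, so T_eq⁴ = S(1−A)/(4σ).
T_eq = [1.14×10⁴ × 0.56 / (4 × 5.67×10⁻⁸)]^(1/4) = (2.81×10¹⁰)^(1/4) = 409 K.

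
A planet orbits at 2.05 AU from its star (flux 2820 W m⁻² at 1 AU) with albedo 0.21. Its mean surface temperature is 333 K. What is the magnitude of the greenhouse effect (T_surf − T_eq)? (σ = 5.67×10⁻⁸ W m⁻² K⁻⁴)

S = 2820/2.05² = 671.0 W m⁻².
T_eq = [S(1−A)/(4σ)]^(1/4) = [671.0×0.79/(4×5.67×10⁻⁸)]^(1/4) = 219.9 K.
ΔT = T_surf − T_eq = 333 − 219.9.

ΔT ≈ 113.1 K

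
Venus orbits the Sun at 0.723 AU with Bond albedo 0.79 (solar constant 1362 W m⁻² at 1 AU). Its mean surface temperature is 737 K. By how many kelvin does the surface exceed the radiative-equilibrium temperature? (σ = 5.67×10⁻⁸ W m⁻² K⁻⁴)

ΔT ≈ 515.4 K

S = 1362/0.723² = 2606 W m⁻².
T_eq = [S(1−A)/(4σ)]^(1/4) = [2606×0.21/(4×5.67×10⁻⁸)]^(1/4) = 221.6 K.
ΔT = T_surf − T_eq = 737 − 221.6.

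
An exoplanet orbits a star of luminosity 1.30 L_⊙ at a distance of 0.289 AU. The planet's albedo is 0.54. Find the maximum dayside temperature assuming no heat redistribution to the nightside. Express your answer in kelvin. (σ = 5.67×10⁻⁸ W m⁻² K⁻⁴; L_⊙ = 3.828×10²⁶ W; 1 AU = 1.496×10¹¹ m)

T_ss ≈ 644 K

d = 0.289 AU = 4.32×10¹⁰ m.
L = 1.30 × 3.828×10²⁶ = 4.98×10²⁶ W.
Flux: S = L/(4πd²) = 4.98×10²⁶/(4π×(4.32×10¹⁰)²) = 2.12×10⁴ W m⁻².
With no redistribution each surface element balances locally: S(1−A) = σT⁴.
T = [2.12×10⁴ × 0.46 / 5.67×10⁻⁸]^(1/4) = (1.72×10¹¹)^(1/4) = 644 K.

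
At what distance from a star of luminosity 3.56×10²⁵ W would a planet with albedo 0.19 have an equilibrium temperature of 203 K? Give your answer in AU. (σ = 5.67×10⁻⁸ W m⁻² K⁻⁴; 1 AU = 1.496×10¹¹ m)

d ≈ 0.516 AU

From T_eq⁴ = L(1−A)/(16πσd²): d = √[L(1−A)/(16πσT_eq⁴)].
d = √[3.56×10²⁵ × 0.81 / (16π × 5.67×10⁻⁸ × (203)⁴)] = 7.72×10¹⁰ m = 0.516 AU.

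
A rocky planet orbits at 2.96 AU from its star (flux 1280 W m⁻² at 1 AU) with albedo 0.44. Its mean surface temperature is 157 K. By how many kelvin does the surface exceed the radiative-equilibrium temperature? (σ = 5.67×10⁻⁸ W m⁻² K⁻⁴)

ΔT ≈ 19.2 K

S = 1280/2.96² = 146.1 W m⁻².
T_eq = [S(1−A)/(4σ)]^(1/4) = [146.1×0.56/(4×5.67×10⁻⁸)]^(1/4) = 137.8 K.
ΔT = T_surf − T_eq = 157 − 137.8.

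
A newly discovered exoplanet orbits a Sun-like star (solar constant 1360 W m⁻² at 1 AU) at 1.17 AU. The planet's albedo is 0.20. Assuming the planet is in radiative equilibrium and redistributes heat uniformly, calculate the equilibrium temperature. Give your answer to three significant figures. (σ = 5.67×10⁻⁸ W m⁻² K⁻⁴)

Flux at 1.17 AU: S = 1360/1.17² = 993 W m⁻².
Energy balance: absorbed = emitted ⇒ πR²·S(1−A) = 4πR²·σT_eq⁴, so T_eq⁴ = S(1−A)/(4σ).
T_eq = [993 × 0.80 / (4 × 5.67×10⁻⁸)]^(1/4) = (3.50×10⁹)^(1/4) = 243 K.

T_eq ≈ 243 K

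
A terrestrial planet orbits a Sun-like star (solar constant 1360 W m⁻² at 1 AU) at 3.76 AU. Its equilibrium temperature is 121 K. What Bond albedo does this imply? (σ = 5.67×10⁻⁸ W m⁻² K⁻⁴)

A ≈ 0.49

Flux at 3.76 AU: S = 1360/3.76² = 96.2 W m⁻².
From T_eq⁴ = S(1−A)/(4σ): 1−A = 4σT_eq⁴/S.
1−A = 4 × 5.67×10⁻⁸ × (121)⁴ / 96.2 = 0.505.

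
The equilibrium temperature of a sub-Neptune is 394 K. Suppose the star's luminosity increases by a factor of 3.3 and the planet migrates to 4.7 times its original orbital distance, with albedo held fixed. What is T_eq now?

T_eq ≈ 245 K

T_eq ∝ L^(1/4) · d^(−1/2).
T′ = 394 × 3.3^(1/4) / 4.7^(1/2) = 245 K.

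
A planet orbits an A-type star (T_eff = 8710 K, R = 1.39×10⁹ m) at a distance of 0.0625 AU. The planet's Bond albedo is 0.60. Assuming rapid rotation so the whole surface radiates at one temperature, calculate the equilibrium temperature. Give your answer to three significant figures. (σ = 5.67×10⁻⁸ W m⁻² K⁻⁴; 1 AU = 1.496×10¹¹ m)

T_eq ≈ 1890 K

d = 0.0625 AU = 9.35×10⁹ m.
L = 4πR_⋆²σT_⋆⁴ = 4π(1.39×10⁹)² × 5.67×10⁻⁸ × (8710)⁴ = 7.92×10²⁷ W.
S = L/(4πd²) = 7.21×10⁶ W m⁻².
Energy balance: absorbed = emitted ⇒ πR²·S(1−A) = 4πR²·σT_eq⁴, so T_eq⁴ = S(1−A)/(4σ).
T_eq = [7.21×10⁶ × 0.40 / (4 × 5.67×10⁻⁸)]^(1/4) = (1.27×10¹³)^(1/4) = 1890 K.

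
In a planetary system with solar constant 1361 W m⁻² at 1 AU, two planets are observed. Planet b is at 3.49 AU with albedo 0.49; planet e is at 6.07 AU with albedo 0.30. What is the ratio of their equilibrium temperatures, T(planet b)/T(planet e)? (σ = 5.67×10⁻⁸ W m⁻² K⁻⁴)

T₁/T₂ ≈ 1.218

T_eq = [S₀(1−A)/(4σd²)]^(1/4), so T ∝ (1−A)^(1/4) / √d.
T₁ = [1361×0.51/(4×5.67×10⁻⁸×3.49²)]^(1/4) = 125.90 K.
T₂ = [1361×0.70/(4×5.67×10⁻⁸×6.07²)]^(1/4) = 103.33 K.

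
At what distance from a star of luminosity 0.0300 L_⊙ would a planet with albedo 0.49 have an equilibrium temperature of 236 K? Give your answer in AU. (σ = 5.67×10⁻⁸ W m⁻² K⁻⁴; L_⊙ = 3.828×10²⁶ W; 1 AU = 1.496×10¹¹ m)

d ≈ 0.172 AU

L = 0.0300 × 3.828×10²⁶ = 1.15×10²⁵ W.
From T_eq⁴ = L(1−A)/(16πσd²): d = √[L(1−A)/(16πσT_eq⁴)].
d = √[1.15×10²⁵ × 0.51 / (16π × 5.67×10⁻⁸ × (236)⁴)] = 2.57×10¹⁰ m = 0.172 AU.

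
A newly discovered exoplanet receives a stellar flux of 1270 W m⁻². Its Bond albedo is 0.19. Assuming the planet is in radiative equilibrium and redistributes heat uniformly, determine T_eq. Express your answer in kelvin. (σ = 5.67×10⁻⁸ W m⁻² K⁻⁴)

Energy balance: absorbed = emitted ⇒ πR²·S(1−A) = 4πR²·σT_eq⁴, so T_eq⁴ = S(1−A)/(4σ).
T_eq = [1270 × 0.81 / (4 × 5.67×10⁻⁸)]^(1/4) = (4.54×10⁹)^(1/4) = 260 K.

T_eq ≈ 260 K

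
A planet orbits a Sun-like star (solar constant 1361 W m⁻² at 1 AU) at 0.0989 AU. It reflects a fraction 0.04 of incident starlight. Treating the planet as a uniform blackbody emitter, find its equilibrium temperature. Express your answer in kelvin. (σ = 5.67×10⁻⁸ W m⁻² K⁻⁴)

Flux at 0.0989 AU: S = 1361/0.0989² = 1.39×10⁵ W m⁻².
Energy balance: absorbed = emitted ⇒ πR²·S(1−A) = 4πR²·σT_eq⁴, so T_eq⁴ = S(1−A)/(4σ).
T_eq = [1.39×10⁵ × 0.96 / (4 × 5.67×10⁻⁸)]^(1/4) = (5.89×10¹¹)^(1/4) = 876 K.

T_eq ≈ 876 K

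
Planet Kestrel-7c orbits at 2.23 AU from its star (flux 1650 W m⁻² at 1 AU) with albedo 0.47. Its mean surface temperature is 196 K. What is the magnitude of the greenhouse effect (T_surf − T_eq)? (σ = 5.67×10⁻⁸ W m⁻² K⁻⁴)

S = 1650/2.23² = 331.8 W m⁻².
T_eq = [S(1−A)/(4σ)]^(1/4) = [331.8×0.53/(4×5.67×10⁻⁸)]^(1/4) = 166.9 K.
ΔT = T_surf − T_eq = 196 − 166.9.

ΔT ≈ 29.1 K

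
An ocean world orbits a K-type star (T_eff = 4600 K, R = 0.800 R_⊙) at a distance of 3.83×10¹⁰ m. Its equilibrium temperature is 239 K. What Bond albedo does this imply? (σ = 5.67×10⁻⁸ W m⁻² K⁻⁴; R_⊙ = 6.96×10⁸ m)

A ≈ 0.86

R_⋆ = 0.800 × 6.96×10⁸ = 5.57×10⁸ m.
L = 4πR_⋆²σT_⋆⁴ = 4π(5.57×10⁸)² × 5.67×10⁻⁸ × (4600)⁴ = 9.89×10²⁵ W.
S = L/(4πd²) = 5370 W m⁻².
From T_eq⁴ = S(1−A)/(4σ): 1−A = 4σT_eq⁴/S.
1−A = 4 × 5.67×10⁻⁸ × (239)⁴ / 5370 = 0.138.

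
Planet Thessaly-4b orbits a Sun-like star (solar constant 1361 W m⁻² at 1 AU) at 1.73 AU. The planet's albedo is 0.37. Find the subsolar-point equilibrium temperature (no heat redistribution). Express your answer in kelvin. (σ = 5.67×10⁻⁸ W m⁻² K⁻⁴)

T_ss ≈ 267 K

Flux at 1.73 AU: S = 1361/1.73² = 455 W m⁻².
At the subsolar point the surface absorbs S(1−A) and emits σT⁴ per unit area — no factor of 4, since only the local patch is in balance.
T = [455 × 0.63 / 5.67×10⁻⁸]^(1/4) = (5.05×10⁹)^(1/4) = 267 K.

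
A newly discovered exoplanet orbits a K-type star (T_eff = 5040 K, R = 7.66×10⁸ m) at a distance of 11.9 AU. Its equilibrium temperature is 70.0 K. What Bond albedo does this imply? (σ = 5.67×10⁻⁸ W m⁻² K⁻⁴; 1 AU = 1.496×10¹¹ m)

d = 11.9 AU = 1.78×10¹² m.
L = 4πR_⋆²σT_⋆⁴ = 4π(7.66×10⁸)² × 5.67×10⁻⁸ × (5040)⁴ = 2.70×10²⁶ W.
S = L/(4πd²) = 6.77 W m⁻².
From T_eq⁴ = S(1−A)/(4σ): 1−A = 4σT_eq⁴/S.
1−A = 4 × 5.67×10⁻⁸ × (70.0)⁴ / 6.77 = 0.804.

A ≈ 0.20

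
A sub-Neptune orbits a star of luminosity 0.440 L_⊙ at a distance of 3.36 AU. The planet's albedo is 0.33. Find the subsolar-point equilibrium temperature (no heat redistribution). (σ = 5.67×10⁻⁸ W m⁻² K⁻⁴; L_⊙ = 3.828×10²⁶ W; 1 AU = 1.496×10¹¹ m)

d = 3.36 AU = 5.03×10¹¹ m.
L = 0.440 × 3.828×10²⁶ = 1.68×10²⁶ W.
Flux: S = L/(4πd²) = 1.68×10²⁶/(4π×(5.03×10¹¹)²) = 53.0 W m⁻².
At the subsolar point the surface absorbs S(1−A) and emits σT⁴ per unit area — no factor of 4, since only the local patch is in balance.
T = [53.0 × 0.67 / 5.67×10⁻⁸]^(1/4) = (6.27×10⁸)^(1/4) = 158 K.

T_ss ≈ 158 K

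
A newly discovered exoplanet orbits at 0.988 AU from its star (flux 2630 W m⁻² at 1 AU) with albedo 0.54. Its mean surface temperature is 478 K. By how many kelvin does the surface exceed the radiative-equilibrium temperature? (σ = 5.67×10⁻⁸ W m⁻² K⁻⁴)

S = 2630/0.988² = 2694 W m⁻².
T_eq = [S(1−A)/(4σ)]^(1/4) = [2694×0.46/(4×5.67×10⁻⁸)]^(1/4) = 271.9 K.
ΔT = T_surf − T_eq = 478 − 271.9.

ΔT ≈ 206.1 K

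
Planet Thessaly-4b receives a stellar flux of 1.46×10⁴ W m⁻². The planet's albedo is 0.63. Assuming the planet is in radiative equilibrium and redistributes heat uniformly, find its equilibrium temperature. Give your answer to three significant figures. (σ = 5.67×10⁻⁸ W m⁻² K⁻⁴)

T_eq ≈ 393 K

Energy balance: absorbed = emitted ⇒ πR²·S(1−A) = 4πR²·σT_eq⁴, so T_eq⁴ = S(1−A)/(4σ).
T_eq = [1.46×10⁴ × 0.37 / (4 × 5.67×10⁻⁸)]^(1/4) = (2.38×10¹⁰)^(1/4) = 393 K.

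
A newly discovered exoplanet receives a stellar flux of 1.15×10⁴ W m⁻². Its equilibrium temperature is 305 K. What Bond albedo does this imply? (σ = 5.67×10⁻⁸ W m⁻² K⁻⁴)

A ≈ 0.83

From T_eq⁴ = S(1−A)/(4σ): 1−A = 4σT_eq⁴/S.
1−A = 4 × 5.67×10⁻⁸ × (305)⁴ / 1.15×10⁴ = 0.171.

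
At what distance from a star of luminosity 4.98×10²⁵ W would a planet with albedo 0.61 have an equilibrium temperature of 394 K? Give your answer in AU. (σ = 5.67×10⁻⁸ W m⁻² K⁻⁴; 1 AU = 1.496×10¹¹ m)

d ≈ 0.112 AU

From T_eq⁴ = L(1−A)/(16πσd²): d = √[L(1−A)/(16πσT_eq⁴)].
d = √[4.98×10²⁵ × 0.39 / (16π × 5.67×10⁻⁸ × (394)⁴)] = 1.68×10¹⁰ m = 0.112 AU.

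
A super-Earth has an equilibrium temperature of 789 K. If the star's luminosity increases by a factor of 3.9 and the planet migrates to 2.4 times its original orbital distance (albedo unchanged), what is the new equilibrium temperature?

T_eq ∝ L^(1/4) · d^(−1/2).
T′ = 789 × 3.9^(1/4) / 2.4^(1/2) = 716 K.

T_eq ≈ 716 K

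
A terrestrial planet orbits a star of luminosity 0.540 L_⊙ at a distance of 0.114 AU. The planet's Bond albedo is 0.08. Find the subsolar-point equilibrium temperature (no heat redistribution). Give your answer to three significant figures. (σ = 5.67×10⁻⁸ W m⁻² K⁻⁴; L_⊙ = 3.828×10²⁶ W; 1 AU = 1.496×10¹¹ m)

d = 0.114 AU = 1.71×10¹⁰ m.
L = 0.540 × 3.828×10²⁶ = 2.07×10²⁶ W.
Flux: S = L/(4πd²) = 2.07×10²⁶/(4π×(1.71×10¹⁰)²) = 5.66×10⁴ W m⁻².
At the subsolar point the surface absorbs S(1−A) and emits σT⁴ per unit area — no factor of 4, since only the local patch is in balance.
T = [5.66×10⁴ × 0.92 / 5.67×10⁻⁸]^(1/4) = (9.18×10¹¹)^(1/4) = 979 K.

T_ss ≈ 979 K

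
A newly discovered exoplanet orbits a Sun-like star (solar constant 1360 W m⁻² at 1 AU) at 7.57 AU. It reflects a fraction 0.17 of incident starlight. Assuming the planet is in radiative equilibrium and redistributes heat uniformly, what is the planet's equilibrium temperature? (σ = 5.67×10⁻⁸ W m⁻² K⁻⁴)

T_eq ≈ 96.5 K

Flux at 7.57 AU: S = 1360/7.57² = 23.7 W m⁻².
Energy balance: absorbed = emitted ⇒ πR²·S(1−A) = 4πR²·σT_eq⁴, so T_eq⁴ = S(1−A)/(4σ).
T_eq = [23.7 × 0.83 / (4 × 5.67×10⁻⁸)]^(1/4) = (8.69×10⁷)^(1/4) = 96.5 K.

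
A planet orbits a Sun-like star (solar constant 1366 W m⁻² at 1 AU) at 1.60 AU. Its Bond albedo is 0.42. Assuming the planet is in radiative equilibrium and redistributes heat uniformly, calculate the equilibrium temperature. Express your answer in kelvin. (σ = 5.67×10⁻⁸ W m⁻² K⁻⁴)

T_eq ≈ 192 K

Flux at 1.60 AU: S = 1366/1.60² = 534 W m⁻².
Energy balance: absorbed = emitted ⇒ πR²·S(1−A) = 4πR²·σT_eq⁴, so T_eq⁴ = S(1−A)/(4σ).
T_eq = [534 × 0.58 / (4 × 5.67×10⁻⁸)]^(1/4) = (1.36×10⁹)^(1/4) = 192 K.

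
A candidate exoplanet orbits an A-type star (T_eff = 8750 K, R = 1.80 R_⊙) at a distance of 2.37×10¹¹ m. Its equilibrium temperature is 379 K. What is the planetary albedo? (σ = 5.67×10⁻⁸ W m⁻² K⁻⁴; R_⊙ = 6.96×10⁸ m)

R_⋆ = 1.80 × 6.96×10⁸ = 1.25×10⁹ m.
L = 4πR_⋆²σT_⋆⁴ = 4π(1.25×10⁹)² × 5.67×10⁻⁸ × (8750)⁴ = 6.56×10²⁷ W.
S = L/(4πd²) = 9290 W m⁻².
From T_eq⁴ = S(1−A)/(4σ): 1−A = 4σT_eq⁴/S.
1−A = 4 × 5.67×10⁻⁸ × (379)⁴ / 9290 = 0.504.

A ≈ 0.50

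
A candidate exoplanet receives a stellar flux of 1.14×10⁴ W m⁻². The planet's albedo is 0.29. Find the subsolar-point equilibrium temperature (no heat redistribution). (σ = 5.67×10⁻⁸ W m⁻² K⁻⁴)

At the subsolar point the surface absorbs S(1−A) and emits σT⁴ per unit area — no factor of 4, since only the local patch is in balance.
T = [1.14×10⁴ × 0.71 / 5.67×10⁻⁸]^(1/4) = (1.43×10¹¹)^(1/4) = 615 K.

T_ss ≈ 615 K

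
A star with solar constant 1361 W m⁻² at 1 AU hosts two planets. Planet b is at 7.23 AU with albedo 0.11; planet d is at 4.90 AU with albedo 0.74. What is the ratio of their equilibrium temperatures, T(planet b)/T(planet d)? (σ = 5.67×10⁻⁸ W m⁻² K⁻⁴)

T₁/T₂ ≈ 1.120

T_eq = [S₀(1−A)/(4σd²)]^(1/4), so T ∝ (1−A)^(1/4) / √d.
T₁ = [1361×0.89/(4×5.67×10⁻⁸×7.23²)]^(1/4) = 100.54 K.
T₂ = [1361×0.26/(4×5.67×10⁻⁸×4.90²)]^(1/4) = 89.78 K.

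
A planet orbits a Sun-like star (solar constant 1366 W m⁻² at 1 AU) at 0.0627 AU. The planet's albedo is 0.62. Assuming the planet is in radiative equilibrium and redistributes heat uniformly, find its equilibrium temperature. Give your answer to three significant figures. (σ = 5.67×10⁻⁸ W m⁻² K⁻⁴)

Flux at 0.0627 AU: S = 1366/0.0627² = 3.47×10⁵ W m⁻².
Energy balance: absorbed = emitted ⇒ πR²·S(1−A) = 4πR²·σT_eq⁴, so T_eq⁴ = S(1−A)/(4σ).
T_eq = [3.47×10⁵ × 0.38 / (4 × 5.67×10⁻⁸)]^(1/4) = (5.82×10¹¹)^(1/4) = 874 K.

T_eq ≈ 874 K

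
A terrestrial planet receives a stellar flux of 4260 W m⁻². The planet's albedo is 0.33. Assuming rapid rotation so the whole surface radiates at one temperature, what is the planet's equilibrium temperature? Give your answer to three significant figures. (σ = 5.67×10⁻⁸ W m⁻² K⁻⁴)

T_eq ≈ 335 K

Energy balance: absorbed = emitted ⇒ πR²·S(1−A) = 4πR²·σT_eq⁴, so T_eq⁴ = S(1−A)/(4σ).
T_eq = [4260 × 0.67 / (4 × 5.67×10⁻⁸)]^(1/4) = (1.26×10¹⁰)^(1/4) = 335 K.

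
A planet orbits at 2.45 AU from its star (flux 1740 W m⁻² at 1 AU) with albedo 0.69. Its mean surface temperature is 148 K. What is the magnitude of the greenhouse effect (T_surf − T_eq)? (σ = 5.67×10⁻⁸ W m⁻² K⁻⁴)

S = 1740/2.45² = 289.9 W m⁻².
T_eq = [S(1−A)/(4σ)]^(1/4) = [289.9×0.31/(4×5.67×10⁻⁸)]^(1/4) = 141.1 K.
ΔT = T_surf − T_eq = 148 − 141.1.

ΔT ≈ 6.9 K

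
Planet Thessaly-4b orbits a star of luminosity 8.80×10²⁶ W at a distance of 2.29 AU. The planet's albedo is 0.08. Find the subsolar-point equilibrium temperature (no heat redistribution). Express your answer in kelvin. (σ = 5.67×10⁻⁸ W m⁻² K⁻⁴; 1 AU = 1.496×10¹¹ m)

T_ss ≈ 314 K

d = 2.29 AU = 3.43×10¹¹ m.
Flux: S = L/(4πd²) = 8.80×10²⁶/(4π×(3.43×10¹¹)²) = 597 W m⁻².
At the subsolar point the surface absorbs S(1−A) and emits σT⁴ per unit area — no factor of 4, since only the local patch is in balance.
T = [597 × 0.92 / 5.67×10⁻⁸]^(1/4) = (9.68×10⁹)^(1/4) = 314 K.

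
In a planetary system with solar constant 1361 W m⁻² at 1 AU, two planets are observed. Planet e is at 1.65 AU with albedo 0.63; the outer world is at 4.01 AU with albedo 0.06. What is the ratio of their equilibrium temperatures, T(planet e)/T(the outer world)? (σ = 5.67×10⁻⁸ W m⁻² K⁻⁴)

T₁/T₂ ≈ 1.235

T_eq = [S₀(1−A)/(4σd²)]^(1/4), so T ∝ (1−A)^(1/4) / √d.
T₁ = [1361×0.37/(4×5.67×10⁻⁸×1.65²)]^(1/4) = 168.99 K.
T₂ = [1361×0.94/(4×5.67×10⁻⁸×4.01²)]^(1/4) = 136.86 K.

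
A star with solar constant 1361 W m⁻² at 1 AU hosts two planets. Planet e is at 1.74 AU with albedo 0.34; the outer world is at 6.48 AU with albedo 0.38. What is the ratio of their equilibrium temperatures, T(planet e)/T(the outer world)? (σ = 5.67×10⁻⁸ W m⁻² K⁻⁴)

T₁/T₂ ≈ 1.960

T_eq = [S₀(1−A)/(4σd²)]^(1/4), so T ∝ (1−A)^(1/4) / √d.
T₁ = [1361×0.66/(4×5.67×10⁻⁸×1.74²)]^(1/4) = 190.18 K.
T₂ = [1361×0.62/(4×5.67×10⁻⁸×6.48²)]^(1/4) = 97.02 K.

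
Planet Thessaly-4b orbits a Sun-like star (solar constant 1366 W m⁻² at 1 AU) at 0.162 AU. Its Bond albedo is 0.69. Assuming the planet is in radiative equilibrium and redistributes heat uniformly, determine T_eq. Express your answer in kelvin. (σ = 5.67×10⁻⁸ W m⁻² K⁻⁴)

T_eq ≈ 516 K

Flux at 0.162 AU: S = 1366/0.162² = 5.20×10⁴ W m⁻².
Energy balance: absorbed = emitted ⇒ πR²·S(1−A) = 4πR²·σT_eq⁴, so T_eq⁴ = S(1−A)/(4σ).
T_eq = [5.20×10⁴ × 0.31 / (4 × 5.67×10⁻⁸)]^(1/4) = (7.11×10¹⁰)^(1/4) = 516 K.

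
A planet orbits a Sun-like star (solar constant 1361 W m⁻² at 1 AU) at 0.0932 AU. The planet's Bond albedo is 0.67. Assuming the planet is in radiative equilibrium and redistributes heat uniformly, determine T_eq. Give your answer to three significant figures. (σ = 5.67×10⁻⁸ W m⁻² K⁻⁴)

T_eq ≈ 691 K

Flux at 0.0932 AU: S = 1361/0.0932² = 1.57×10⁵ W m⁻².
Energy balance: absorbed = emitted ⇒ πR²·S(1−A) = 4πR²·σT_eq⁴, so T_eq⁴ = S(1−A)/(4σ).
T_eq = [1.57×10⁵ × 0.33 / (4 × 5.67×10⁻⁸)]^(1/4) = (2.28×10¹¹)^(1/4) = 691 K.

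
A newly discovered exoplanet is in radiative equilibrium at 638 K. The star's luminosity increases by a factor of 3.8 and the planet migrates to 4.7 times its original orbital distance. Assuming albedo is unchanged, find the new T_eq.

T_eq ≈ 411 K

T_eq ∝ L^(1/4) · d^(−1/2).
T′ = 638 × 3.8^(1/4) / 4.7^(1/2) = 411 K.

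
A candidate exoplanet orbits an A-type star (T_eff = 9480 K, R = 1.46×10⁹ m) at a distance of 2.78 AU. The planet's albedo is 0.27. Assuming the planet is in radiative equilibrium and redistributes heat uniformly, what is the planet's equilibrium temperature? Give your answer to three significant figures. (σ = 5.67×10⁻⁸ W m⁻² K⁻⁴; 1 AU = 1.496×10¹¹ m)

T_eq ≈ 367 K

d = 2.78 AU = 4.16×10¹¹ m.
L = 4πR_⋆²σT_⋆⁴ = 4π(1.46×10⁹)² × 5.67×10⁻⁸ × (9480)⁴ = 1.23×10²⁸ W.
S = L/(4πd²) = 5640 W m⁻².
Energy balance: absorbed = emitted ⇒ πR²·S(1−A) = 4πR²·σT_eq⁴, so T_eq⁴ = S(1−A)/(4σ).
T_eq = [5640 × 0.73 / (4 × 5.67×10⁻⁸)]^(1/4) = (1.82×10¹⁰)^(1/4) = 367 K.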